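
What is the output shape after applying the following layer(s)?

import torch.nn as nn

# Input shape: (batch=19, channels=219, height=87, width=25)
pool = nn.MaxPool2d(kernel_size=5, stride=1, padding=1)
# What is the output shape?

Input shape: (19, 219, 87, 25)
Output shape: (19, 219, 85, 23)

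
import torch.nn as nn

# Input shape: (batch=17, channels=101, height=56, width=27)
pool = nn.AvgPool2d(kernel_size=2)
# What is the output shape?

Input shape: (17, 101, 56, 27)
Output shape: (17, 101, 28, 13)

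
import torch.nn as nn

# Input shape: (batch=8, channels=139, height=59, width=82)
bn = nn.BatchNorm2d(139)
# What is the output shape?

Input shape: (8, 139, 59, 82)
Output shape: (8, 139, 59, 82)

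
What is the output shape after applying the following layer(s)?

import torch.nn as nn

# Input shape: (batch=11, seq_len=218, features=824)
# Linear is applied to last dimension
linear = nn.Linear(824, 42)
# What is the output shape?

Input shape: (11, 218, 824)
Output shape: (11, 218, 42)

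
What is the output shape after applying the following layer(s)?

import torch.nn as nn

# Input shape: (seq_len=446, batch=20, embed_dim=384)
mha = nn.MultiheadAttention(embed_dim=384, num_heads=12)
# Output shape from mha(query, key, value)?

Input shape: (446, 20, 384)
Output shape: (446, 20, 384)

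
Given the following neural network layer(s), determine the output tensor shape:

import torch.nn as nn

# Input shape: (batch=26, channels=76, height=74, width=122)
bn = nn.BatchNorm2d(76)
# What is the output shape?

Input shape: (26, 76, 74, 122)
Output shape: (26, 76, 74, 122)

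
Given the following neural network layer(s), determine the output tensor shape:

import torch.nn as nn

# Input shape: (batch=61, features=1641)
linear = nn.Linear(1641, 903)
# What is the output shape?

Input shape: (61, 1641)
Output shape: (61, 903)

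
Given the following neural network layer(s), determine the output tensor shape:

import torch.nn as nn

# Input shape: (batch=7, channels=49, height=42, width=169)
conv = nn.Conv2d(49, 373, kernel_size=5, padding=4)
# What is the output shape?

Input shape: (7, 49, 42, 169)
Output shape: (7, 373, 46, 173)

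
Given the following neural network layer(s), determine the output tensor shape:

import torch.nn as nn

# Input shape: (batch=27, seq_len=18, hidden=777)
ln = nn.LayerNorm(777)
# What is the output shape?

Input shape: (27, 18, 777)
Output shape: (27, 18, 777)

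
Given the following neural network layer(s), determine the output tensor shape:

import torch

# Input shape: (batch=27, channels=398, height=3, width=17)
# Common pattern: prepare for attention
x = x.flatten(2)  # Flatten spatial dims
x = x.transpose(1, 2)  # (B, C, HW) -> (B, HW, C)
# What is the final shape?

Input shape: (27, 398, 3, 17)
  -> after flatten(2): (27, 398, 51)
Output shape: (27, 51, 398)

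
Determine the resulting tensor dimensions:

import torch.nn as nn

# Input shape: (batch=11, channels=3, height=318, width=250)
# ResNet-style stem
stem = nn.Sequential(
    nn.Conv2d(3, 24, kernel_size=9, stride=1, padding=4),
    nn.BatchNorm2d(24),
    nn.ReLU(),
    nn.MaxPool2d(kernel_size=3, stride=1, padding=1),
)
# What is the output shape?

Input shape: (11, 3, 318, 250)
  -> after Conv2d 9x9 stride=1: (11, 24, 318, 250)
Output shape: (11, 24, 318, 250)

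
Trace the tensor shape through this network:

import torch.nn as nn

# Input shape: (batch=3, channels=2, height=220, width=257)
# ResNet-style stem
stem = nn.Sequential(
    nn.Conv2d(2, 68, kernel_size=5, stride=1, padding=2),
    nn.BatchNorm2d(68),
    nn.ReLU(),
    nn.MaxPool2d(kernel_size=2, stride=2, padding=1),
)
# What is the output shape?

Input shape: (3, 2, 220, 257)
  -> after Conv2d 5x5 stride=1: (3, 68, 220, 257)
Output shape: (3, 68, 111, 129)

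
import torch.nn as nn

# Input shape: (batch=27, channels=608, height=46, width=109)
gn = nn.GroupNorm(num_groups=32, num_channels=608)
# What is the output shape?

Input shape: (27, 608, 46, 109)
Output shape: (27, 608, 46, 109)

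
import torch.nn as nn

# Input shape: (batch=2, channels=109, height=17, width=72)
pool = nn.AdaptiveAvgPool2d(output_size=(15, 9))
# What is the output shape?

Input shape: (2, 109, 17, 72)
Output shape: (2, 109, 15, 9)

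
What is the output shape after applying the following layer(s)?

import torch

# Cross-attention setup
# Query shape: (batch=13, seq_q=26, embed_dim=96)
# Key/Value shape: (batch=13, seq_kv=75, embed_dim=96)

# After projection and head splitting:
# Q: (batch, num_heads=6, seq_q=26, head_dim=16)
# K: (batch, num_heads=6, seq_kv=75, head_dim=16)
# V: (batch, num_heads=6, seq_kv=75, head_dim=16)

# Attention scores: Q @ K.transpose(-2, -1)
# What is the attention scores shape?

Input shape: (13, 26, 96)
Output shape: (13, 6, 26, 75)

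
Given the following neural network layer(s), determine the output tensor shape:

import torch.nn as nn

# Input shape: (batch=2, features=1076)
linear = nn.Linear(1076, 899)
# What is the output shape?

Input shape: (2, 1076)
Output shape: (2, 899)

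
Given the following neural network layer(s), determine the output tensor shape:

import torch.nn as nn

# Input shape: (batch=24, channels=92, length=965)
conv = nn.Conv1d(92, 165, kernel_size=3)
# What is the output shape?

Input shape: (24, 92, 965)
Output shape: (24, 165, 963)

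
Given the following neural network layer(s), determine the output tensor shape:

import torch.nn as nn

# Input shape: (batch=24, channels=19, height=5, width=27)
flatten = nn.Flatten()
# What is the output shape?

Input shape: (24, 19, 5, 27)
Output shape: (24, 2565)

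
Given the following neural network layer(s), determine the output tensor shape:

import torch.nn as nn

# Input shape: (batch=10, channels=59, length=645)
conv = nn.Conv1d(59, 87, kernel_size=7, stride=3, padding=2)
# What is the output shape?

Input shape: (10, 59, 645)
Output shape: (10, 87, 215)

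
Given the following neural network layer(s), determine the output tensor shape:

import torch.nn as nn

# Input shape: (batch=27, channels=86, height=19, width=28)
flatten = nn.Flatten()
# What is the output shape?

Input shape: (27, 86, 19, 28)
Output shape: (27, 45752)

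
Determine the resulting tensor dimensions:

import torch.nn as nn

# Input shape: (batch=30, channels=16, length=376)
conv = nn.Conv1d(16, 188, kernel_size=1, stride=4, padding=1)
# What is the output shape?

Input shape: (30, 16, 376)
Output shape: (30, 188, 95)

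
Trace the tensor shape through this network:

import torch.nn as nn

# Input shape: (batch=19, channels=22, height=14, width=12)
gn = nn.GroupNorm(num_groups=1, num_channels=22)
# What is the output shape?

Input shape: (19, 22, 14, 12)
Output shape: (19, 22, 14, 12)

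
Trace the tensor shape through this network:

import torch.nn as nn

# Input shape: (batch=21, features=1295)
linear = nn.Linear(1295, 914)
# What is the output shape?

Input shape: (21, 1295)
Output shape: (21, 914)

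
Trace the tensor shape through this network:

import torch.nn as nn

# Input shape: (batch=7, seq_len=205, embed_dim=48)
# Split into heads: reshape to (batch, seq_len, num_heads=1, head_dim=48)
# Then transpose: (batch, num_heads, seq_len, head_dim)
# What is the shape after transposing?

Input shape: (7, 205, 48)
  -> after reshape: (7, 205, 1, 48)
Output shape: (7, 1, 205, 48)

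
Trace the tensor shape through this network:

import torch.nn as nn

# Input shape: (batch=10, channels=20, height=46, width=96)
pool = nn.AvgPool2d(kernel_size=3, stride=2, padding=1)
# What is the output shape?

Input shape: (10, 20, 46, 96)
Output shape: (10, 20, 23, 48)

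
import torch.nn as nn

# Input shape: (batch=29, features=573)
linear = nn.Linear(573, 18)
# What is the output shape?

Input shape: (29, 573)
Output shape: (29, 18)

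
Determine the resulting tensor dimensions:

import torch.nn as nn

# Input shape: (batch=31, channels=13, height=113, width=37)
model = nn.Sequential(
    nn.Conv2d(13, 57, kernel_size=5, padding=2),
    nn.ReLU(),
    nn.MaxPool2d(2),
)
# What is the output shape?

Input shape: (31, 13, 113, 37)
  -> after Conv2d: (31, 57, 113, 37)
  -> after ReLU: (31, 57, 113, 37)
Output shape: (31, 57, 56, 18)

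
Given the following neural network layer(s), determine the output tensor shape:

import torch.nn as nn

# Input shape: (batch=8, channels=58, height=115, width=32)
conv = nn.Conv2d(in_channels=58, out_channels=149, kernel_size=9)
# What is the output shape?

Input shape: (8, 58, 115, 32)
Output shape: (8, 149, 107, 24)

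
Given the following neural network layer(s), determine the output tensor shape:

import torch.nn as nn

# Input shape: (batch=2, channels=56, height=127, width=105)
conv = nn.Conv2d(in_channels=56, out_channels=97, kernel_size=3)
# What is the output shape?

Input shape: (2, 56, 127, 105)
Output shape: (2, 97, 125, 103)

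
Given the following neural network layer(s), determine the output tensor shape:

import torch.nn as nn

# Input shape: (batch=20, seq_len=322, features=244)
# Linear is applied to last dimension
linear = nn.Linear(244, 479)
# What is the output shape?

Input shape: (20, 322, 244)
Output shape: (20, 322, 479)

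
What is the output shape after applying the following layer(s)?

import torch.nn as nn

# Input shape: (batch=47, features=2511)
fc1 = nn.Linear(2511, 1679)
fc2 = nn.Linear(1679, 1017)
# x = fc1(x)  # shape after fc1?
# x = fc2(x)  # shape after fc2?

Input shape: (47, 2511)
  -> after fc1: (47, 1679)
Output shape: (47, 1017)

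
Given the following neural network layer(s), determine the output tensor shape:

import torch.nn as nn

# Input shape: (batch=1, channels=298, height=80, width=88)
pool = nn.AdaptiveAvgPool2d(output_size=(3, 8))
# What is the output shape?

Input shape: (1, 298, 80, 88)
Output shape: (1, 298, 3, 8)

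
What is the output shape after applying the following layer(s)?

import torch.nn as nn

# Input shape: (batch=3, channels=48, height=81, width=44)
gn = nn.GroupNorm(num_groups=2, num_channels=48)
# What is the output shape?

Input shape: (3, 48, 81, 44)
Output shape: (3, 48, 81, 44)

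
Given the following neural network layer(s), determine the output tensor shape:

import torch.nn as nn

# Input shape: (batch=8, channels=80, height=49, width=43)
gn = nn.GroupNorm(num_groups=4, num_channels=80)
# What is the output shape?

Input shape: (8, 80, 49, 43)
Output shape: (8, 80, 49, 43)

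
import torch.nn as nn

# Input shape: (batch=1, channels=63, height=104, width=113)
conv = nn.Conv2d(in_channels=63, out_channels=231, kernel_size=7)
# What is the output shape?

Input shape: (1, 63, 104, 113)
Output shape: (1, 231, 98, 107)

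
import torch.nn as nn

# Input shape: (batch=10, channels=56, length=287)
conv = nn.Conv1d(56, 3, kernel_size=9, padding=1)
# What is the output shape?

Input shape: (10, 56, 287)
Output shape: (10, 3, 281)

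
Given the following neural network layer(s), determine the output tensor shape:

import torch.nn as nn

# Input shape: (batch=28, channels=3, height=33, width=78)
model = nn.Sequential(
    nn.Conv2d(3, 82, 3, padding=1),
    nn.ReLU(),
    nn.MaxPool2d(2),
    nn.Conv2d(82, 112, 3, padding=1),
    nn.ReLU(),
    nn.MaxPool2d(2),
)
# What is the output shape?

Input shape: (28, 3, 33, 78)
  -> after first Conv2d: (28, 82, 33, 78)
  -> after first MaxPool2d: (28, 82, 16, 39)
  -> after second Conv2d: (28, 112, 16, 39)
Output shape: (28, 112, 8, 19)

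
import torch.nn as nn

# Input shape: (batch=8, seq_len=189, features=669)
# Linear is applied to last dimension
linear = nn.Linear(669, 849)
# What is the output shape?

Input shape: (8, 189, 669)
Output shape: (8, 189, 849)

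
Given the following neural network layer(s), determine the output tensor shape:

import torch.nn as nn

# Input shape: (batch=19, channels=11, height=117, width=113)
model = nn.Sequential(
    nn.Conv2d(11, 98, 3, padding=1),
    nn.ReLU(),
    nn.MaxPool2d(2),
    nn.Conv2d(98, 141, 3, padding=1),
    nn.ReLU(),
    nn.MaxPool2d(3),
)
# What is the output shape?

Input shape: (19, 11, 117, 113)
  -> after first Conv2d: (19, 98, 117, 113)
  -> after first MaxPool2d: (19, 98, 58, 56)
  -> after second Conv2d: (19, 141, 58, 56)
Output shape: (19, 141, 19, 18)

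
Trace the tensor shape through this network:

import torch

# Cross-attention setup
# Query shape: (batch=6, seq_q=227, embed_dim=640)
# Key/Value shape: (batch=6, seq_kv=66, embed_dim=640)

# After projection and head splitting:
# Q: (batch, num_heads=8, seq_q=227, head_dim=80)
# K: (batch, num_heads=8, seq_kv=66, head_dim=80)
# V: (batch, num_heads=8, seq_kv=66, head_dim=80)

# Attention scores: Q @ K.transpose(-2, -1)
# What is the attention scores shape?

Input shape: (6, 227, 640)
Output shape: (6, 8, 227, 66)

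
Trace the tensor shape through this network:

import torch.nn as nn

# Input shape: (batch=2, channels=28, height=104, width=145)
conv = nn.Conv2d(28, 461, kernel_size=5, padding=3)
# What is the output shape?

Input shape: (2, 28, 104, 145)
Output shape: (2, 461, 106, 147)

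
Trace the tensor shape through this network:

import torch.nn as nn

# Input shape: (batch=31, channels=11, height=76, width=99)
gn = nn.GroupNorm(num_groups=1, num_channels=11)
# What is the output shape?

Input shape: (31, 11, 76, 99)
Output shape: (31, 11, 76, 99)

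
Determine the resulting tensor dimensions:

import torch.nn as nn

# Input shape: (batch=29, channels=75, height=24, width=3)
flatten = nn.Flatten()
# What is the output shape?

Input shape: (29, 75, 24, 3)
Output shape: (29, 5400)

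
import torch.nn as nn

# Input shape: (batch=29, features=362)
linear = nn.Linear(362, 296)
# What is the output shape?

Input shape: (29, 362)
Output shape: (29, 296)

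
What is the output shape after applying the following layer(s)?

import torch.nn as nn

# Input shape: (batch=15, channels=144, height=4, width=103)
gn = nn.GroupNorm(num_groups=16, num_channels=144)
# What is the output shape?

Input shape: (15, 144, 4, 103)
Output shape: (15, 144, 4, 103)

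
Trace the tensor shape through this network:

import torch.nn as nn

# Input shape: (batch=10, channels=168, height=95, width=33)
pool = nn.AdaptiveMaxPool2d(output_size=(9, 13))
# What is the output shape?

Input shape: (10, 168, 95, 33)
Output shape: (10, 168, 9, 13)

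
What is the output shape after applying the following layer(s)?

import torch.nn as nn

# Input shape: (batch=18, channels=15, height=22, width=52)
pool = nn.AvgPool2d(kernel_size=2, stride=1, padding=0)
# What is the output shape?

Input shape: (18, 15, 22, 52)
Output shape: (18, 15, 21, 51)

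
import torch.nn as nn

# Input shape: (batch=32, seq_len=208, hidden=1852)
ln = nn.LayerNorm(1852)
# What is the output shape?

Input shape: (32, 208, 1852)
Output shape: (32, 208, 1852)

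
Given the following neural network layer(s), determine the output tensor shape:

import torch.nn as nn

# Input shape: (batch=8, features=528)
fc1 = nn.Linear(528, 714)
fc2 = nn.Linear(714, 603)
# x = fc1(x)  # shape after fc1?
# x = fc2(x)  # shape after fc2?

Input shape: (8, 528)
  -> after fc1: (8, 714)
Output shape: (8, 603)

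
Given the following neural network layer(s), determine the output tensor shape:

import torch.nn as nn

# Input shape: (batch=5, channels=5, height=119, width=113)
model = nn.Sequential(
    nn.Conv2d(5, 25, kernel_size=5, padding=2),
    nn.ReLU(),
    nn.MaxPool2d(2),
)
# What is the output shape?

Input shape: (5, 5, 119, 113)
  -> after Conv2d: (5, 25, 119, 113)
  -> after ReLU: (5, 25, 119, 113)
Output shape: (5, 25, 59, 56)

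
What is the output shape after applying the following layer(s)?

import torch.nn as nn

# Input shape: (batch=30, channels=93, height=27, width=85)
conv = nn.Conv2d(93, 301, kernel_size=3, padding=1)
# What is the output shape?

Input shape: (30, 93, 27, 85)
Output shape: (30, 301, 27, 85)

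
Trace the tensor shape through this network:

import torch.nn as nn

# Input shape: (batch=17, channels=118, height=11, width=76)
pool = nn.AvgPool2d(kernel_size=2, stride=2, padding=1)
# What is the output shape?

Input shape: (17, 118, 11, 76)
Output shape: (17, 118, 6, 39)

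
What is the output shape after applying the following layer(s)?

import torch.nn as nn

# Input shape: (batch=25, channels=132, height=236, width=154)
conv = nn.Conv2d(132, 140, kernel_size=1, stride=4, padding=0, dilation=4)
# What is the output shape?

Input shape: (25, 132, 236, 154)
Output shape: (25, 140, 59, 39)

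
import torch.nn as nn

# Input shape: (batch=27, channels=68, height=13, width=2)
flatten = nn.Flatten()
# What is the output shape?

Input shape: (27, 68, 13, 2)
Output shape: (27, 1768)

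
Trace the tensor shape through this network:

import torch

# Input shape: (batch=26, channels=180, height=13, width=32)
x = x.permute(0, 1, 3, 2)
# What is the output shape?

Input shape: (26, 180, 13, 32)
Output shape: (26, 180, 32, 13)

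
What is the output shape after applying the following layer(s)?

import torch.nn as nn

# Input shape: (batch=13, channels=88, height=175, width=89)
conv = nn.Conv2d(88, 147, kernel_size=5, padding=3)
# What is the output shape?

Input shape: (13, 88, 175, 89)
Output shape: (13, 147, 177, 91)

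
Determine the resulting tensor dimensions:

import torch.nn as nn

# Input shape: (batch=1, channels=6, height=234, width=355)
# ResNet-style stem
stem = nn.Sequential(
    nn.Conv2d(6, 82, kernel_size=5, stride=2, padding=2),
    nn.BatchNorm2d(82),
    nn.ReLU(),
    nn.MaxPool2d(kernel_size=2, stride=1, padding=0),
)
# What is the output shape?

Input shape: (1, 6, 234, 355)
  -> after Conv2d 5x5 stride=2: (1, 82, 117, 178)
Output shape: (1, 82, 116, 177)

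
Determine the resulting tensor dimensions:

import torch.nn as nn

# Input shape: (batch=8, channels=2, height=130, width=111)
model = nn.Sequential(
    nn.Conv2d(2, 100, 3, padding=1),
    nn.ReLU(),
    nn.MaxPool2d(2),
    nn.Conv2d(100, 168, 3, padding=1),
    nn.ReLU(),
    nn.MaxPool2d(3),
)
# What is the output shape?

Input shape: (8, 2, 130, 111)
  -> after first Conv2d: (8, 100, 130, 111)
  -> after first MaxPool2d: (8, 100, 65, 55)
  -> after second Conv2d: (8, 168, 65, 55)
Output shape: (8, 168, 21, 18)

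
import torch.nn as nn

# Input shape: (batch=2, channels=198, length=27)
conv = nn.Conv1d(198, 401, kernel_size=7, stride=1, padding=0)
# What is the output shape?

Input shape: (2, 198, 27)
Output shape: (2, 401, 21)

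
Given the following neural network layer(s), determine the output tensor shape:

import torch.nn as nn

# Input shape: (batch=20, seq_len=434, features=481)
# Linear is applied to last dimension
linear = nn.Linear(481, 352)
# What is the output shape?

Input shape: (20, 434, 481)
Output shape: (20, 434, 352)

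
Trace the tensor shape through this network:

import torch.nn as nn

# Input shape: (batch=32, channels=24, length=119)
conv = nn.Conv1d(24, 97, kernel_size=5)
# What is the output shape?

Input shape: (32, 24, 119)
Output shape: (32, 97, 115)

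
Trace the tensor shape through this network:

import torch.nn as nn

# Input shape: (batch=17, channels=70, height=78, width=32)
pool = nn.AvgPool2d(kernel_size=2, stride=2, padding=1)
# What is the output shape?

Input shape: (17, 70, 78, 32)
Output shape: (17, 70, 40, 17)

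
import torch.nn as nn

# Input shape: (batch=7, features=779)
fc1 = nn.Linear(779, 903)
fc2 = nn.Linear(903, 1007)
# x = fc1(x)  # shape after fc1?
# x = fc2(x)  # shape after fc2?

Input shape: (7, 779)
  -> after fc1: (7, 903)
Output shape: (7, 1007)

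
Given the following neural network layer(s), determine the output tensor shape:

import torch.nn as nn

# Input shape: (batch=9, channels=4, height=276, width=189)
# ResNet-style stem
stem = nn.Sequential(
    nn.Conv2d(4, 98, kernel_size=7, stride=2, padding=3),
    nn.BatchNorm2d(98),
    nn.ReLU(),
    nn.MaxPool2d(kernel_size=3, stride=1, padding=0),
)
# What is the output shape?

Input shape: (9, 4, 276, 189)
  -> after Conv2d 7x7 stride=2: (9, 98, 138, 95)
Output shape: (9, 98, 136, 93)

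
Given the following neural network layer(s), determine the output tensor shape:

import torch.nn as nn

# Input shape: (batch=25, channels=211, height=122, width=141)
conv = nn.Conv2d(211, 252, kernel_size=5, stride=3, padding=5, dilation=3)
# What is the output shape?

Input shape: (25, 211, 122, 141)
Output shape: (25, 252, 40, 47)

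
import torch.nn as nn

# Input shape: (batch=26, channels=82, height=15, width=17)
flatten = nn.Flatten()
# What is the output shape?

Input shape: (26, 82, 15, 17)
Output shape: (26, 20910)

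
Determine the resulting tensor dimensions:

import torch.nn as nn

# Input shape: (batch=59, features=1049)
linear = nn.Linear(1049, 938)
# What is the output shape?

Input shape: (59, 1049)
Output shape: (59, 938)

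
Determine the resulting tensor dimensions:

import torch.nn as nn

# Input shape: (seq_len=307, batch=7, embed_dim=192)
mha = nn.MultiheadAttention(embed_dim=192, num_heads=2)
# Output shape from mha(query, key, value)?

Input shape: (307, 7, 192)
Output shape: (307, 7, 192)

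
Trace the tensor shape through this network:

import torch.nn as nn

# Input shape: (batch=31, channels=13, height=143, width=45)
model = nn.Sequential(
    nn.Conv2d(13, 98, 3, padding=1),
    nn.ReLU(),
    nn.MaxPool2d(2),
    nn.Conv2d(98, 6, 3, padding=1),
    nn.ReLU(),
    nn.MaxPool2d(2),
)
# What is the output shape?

Input shape: (31, 13, 143, 45)
  -> after first Conv2d: (31, 98, 143, 45)
  -> after first MaxPool2d: (31, 98, 71, 22)
  -> after second Conv2d: (31, 6, 71, 22)
Output shape: (31, 6, 35, 11)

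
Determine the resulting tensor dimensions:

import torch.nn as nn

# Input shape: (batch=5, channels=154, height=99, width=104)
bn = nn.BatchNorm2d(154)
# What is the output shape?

Input shape: (5, 154, 99, 104)
Output shape: (5, 154, 99, 104)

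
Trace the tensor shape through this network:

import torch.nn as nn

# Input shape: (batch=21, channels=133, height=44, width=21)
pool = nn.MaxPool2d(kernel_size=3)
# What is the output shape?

Input shape: (21, 133, 44, 21)
Output shape: (21, 133, 14, 7)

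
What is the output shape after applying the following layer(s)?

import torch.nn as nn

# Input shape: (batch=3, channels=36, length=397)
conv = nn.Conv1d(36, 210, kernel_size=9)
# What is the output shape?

Input shape: (3, 36, 397)
Output shape: (3, 210, 389)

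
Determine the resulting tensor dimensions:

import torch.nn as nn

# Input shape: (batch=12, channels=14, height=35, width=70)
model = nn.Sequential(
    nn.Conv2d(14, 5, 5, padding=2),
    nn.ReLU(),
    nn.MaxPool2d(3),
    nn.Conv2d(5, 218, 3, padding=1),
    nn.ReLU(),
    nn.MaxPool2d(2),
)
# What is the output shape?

Input shape: (12, 14, 35, 70)
  -> after first Conv2d: (12, 5, 35, 70)
  -> after first MaxPool2d: (12, 5, 11, 23)
  -> after second Conv2d: (12, 218, 11, 23)
Output shape: (12, 218, 5, 11)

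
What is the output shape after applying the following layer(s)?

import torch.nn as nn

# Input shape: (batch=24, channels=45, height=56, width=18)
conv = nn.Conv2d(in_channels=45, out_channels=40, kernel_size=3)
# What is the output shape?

Input shape: (24, 45, 56, 18)
Output shape: (24, 40, 54, 16)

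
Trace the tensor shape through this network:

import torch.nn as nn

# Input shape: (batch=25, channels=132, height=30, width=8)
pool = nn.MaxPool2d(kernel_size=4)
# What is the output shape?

Input shape: (25, 132, 30, 8)
Output shape: (25, 132, 7, 2)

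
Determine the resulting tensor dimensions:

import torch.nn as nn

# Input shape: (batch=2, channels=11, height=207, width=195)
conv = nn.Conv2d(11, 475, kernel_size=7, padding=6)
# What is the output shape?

Input shape: (2, 11, 207, 195)
Output shape: (2, 475, 213, 201)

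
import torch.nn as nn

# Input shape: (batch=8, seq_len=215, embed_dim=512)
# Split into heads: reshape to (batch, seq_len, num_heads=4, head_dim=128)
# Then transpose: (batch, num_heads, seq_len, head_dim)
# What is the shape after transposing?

Input shape: (8, 215, 512)
  -> after reshape: (8, 215, 4, 128)
Output shape: (8, 4, 215, 128)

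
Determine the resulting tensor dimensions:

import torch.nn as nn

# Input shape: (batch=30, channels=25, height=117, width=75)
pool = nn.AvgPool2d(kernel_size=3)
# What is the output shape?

Input shape: (30, 25, 117, 75)
Output shape: (30, 25, 39, 25)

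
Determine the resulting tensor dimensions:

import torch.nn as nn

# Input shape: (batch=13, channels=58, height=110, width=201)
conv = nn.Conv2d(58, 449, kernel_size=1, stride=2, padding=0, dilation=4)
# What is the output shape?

Input shape: (13, 58, 110, 201)
Output shape: (13, 449, 55, 101)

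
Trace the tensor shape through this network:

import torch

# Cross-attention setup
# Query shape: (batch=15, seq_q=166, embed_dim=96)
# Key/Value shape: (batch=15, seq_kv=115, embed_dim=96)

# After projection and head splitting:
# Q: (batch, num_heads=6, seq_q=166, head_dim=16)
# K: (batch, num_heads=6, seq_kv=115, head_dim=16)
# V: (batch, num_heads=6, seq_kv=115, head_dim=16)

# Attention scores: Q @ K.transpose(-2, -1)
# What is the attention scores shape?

Input shape: (15, 166, 96)
Output shape: (15, 6, 166, 115)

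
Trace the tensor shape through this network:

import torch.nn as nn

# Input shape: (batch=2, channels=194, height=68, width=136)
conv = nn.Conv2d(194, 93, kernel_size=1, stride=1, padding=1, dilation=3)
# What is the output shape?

Input shape: (2, 194, 68, 136)
Output shape: (2, 93, 70, 138)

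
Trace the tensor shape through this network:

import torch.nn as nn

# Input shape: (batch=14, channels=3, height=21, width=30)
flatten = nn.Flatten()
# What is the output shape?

Input shape: (14, 3, 21, 30)
Output shape: (14, 1890)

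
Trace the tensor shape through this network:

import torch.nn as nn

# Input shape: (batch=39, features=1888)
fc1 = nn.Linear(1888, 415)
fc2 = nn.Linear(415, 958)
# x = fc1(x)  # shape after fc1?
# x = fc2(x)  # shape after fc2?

Input shape: (39, 1888)
  -> after fc1: (39, 415)
Output shape: (39, 958)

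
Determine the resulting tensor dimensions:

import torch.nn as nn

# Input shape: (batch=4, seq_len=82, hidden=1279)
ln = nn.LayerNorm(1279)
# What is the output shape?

Input shape: (4, 82, 1279)
Output shape: (4, 82, 1279)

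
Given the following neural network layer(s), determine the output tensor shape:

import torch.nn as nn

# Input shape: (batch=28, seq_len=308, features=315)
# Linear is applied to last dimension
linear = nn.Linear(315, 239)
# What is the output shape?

Input shape: (28, 308, 315)
Output shape: (28, 308, 239)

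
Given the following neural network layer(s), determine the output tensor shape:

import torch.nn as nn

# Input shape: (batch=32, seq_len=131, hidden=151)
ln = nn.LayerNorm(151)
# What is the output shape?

Input shape: (32, 131, 151)
Output shape: (32, 131, 151)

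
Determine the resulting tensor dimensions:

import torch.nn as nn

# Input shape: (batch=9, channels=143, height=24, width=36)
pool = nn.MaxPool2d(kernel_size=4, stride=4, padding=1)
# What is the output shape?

Input shape: (9, 143, 24, 36)
Output shape: (9, 143, 6, 9)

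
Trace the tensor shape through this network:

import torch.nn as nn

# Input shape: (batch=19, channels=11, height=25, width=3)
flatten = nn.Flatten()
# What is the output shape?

Input shape: (19, 11, 25, 3)
Output shape: (19, 825)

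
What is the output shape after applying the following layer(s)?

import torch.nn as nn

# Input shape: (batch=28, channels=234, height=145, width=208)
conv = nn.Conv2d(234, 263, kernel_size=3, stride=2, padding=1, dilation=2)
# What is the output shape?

Input shape: (28, 234, 145, 208)
Output shape: (28, 263, 72, 103)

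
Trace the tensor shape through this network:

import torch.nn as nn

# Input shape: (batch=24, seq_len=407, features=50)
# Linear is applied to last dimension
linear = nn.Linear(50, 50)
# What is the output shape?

Input shape: (24, 407, 50)
Output shape: (24, 407, 50)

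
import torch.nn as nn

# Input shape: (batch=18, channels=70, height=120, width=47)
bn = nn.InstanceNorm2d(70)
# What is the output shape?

Input shape: (18, 70, 120, 47)
Output shape: (18, 70, 120, 47)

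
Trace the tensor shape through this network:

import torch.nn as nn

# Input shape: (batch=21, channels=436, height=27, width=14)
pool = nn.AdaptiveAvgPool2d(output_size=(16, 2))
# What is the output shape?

Input shape: (21, 436, 27, 14)
Output shape: (21, 436, 16, 2)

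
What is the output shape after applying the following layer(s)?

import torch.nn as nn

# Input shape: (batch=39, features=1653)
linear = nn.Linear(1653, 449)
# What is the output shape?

Input shape: (39, 1653)
Output shape: (39, 449)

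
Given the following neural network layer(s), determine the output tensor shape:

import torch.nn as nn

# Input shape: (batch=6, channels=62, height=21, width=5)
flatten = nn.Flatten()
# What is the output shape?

Input shape: (6, 62, 21, 5)
Output shape: (6, 6510)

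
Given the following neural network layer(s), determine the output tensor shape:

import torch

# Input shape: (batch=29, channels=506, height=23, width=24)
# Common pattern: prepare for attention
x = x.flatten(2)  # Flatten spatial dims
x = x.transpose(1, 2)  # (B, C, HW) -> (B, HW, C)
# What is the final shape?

Input shape: (29, 506, 23, 24)
  -> after flatten(2): (29, 506, 552)
Output shape: (29, 552, 506)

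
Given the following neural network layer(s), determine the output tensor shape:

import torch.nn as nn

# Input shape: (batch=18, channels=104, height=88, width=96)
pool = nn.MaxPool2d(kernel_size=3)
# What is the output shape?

Input shape: (18, 104, 88, 96)
Output shape: (18, 104, 29, 32)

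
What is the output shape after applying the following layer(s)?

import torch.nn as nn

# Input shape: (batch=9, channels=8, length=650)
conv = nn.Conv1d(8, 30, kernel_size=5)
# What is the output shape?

Input shape: (9, 8, 650)
Output shape: (9, 30, 646)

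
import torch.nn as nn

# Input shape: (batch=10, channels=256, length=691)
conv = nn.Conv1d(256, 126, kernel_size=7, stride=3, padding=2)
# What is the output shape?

Input shape: (10, 256, 691)
Output shape: (10, 126, 230)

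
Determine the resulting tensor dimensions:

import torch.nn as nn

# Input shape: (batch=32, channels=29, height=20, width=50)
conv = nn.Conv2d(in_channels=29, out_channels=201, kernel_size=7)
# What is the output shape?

Input shape: (32, 29, 20, 50)
Output shape: (32, 201, 14, 44)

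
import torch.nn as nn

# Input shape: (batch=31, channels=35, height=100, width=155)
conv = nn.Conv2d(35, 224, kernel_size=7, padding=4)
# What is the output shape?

Input shape: (31, 35, 100, 155)
Output shape: (31, 224, 102, 157)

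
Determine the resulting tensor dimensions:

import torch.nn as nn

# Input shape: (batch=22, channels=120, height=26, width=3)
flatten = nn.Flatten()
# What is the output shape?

Input shape: (22, 120, 26, 3)
Output shape: (22, 9360)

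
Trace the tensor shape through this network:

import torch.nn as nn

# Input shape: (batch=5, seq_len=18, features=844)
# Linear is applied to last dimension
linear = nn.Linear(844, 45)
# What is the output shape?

Input shape: (5, 18, 844)
Output shape: (5, 18, 45)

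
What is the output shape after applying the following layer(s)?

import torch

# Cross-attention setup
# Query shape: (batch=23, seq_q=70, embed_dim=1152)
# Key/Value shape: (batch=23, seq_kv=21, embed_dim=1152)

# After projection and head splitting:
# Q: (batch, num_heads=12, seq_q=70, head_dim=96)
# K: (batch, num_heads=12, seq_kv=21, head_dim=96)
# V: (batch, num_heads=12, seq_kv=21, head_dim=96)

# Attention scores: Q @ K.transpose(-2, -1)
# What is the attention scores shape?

Input shape: (23, 70, 1152)
Output shape: (23, 12, 70, 21)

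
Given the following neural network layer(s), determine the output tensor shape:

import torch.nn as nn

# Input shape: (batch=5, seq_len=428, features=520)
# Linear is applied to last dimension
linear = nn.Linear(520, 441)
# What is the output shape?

Input shape: (5, 428, 520)
Output shape: (5, 428, 441)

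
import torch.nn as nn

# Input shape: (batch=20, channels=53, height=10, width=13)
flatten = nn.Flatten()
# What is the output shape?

Input shape: (20, 53, 10, 13)
Output shape: (20, 6890)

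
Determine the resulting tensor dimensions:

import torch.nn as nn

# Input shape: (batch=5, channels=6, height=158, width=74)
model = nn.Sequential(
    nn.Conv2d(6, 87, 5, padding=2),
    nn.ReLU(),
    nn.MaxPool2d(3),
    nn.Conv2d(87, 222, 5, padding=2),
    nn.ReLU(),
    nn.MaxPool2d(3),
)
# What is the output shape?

Input shape: (5, 6, 158, 74)
  -> after first Conv2d: (5, 87, 158, 74)
  -> after first MaxPool2d: (5, 87, 52, 24)
  -> after second Conv2d: (5, 222, 52, 24)
Output shape: (5, 222, 17, 8)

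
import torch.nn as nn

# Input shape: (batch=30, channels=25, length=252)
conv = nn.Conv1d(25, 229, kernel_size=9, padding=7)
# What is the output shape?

Input shape: (30, 25, 252)
Output shape: (30, 229, 258)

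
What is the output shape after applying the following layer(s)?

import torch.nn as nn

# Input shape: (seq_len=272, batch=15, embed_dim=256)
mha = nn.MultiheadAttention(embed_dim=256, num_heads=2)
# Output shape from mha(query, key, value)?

Input shape: (272, 15, 256)
Output shape: (272, 15, 256)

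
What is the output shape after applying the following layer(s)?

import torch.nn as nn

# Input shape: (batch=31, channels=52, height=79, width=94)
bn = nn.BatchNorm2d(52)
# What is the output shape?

Input shape: (31, 52, 79, 94)
Output shape: (31, 52, 79, 94)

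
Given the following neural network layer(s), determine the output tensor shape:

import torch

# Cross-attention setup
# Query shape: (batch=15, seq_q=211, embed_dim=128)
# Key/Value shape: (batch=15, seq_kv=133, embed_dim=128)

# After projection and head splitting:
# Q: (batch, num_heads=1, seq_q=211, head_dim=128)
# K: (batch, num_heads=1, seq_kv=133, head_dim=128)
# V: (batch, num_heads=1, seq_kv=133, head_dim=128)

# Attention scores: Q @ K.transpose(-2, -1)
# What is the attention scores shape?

Input shape: (15, 211, 128)
Output shape: (15, 1, 211, 133)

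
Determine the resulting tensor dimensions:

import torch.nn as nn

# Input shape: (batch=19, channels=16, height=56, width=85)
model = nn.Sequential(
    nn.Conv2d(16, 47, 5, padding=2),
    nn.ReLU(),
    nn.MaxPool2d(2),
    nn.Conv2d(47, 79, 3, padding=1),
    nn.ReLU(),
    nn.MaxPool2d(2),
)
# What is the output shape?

Input shape: (19, 16, 56, 85)
  -> after first Conv2d: (19, 47, 56, 85)
  -> after first MaxPool2d: (19, 47, 28, 42)
  -> after second Conv2d: (19, 79, 28, 42)
Output shape: (19, 79, 14, 21)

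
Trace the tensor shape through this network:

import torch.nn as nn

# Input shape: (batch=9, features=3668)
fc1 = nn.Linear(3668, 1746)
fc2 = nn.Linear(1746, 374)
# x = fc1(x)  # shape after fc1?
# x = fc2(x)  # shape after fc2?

Input shape: (9, 3668)
  -> after fc1: (9, 1746)
Output shape: (9, 374)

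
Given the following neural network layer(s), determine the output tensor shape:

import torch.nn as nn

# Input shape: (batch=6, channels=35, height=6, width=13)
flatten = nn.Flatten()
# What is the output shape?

Input shape: (6, 35, 6, 13)
Output shape: (6, 2730)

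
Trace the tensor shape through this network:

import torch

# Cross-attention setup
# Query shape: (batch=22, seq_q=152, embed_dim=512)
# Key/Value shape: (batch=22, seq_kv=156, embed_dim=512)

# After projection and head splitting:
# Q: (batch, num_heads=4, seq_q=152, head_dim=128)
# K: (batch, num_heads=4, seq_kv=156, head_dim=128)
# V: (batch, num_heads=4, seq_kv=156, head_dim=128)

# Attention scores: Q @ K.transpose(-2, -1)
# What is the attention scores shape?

Input shape: (22, 152, 512)
Output shape: (22, 4, 152, 156)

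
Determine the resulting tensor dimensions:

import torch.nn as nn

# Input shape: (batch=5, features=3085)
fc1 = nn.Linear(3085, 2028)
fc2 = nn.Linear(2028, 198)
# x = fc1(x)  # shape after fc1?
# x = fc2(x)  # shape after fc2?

Input shape: (5, 3085)
  -> after fc1: (5, 2028)
Output shape: (5, 198)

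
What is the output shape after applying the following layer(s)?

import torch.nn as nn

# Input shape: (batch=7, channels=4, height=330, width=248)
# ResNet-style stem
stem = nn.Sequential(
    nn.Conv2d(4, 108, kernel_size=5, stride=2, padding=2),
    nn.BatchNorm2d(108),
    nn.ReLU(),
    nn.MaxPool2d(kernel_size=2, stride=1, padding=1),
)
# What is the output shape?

Input shape: (7, 4, 330, 248)
  -> after Conv2d 5x5 stride=2: (7, 108, 165, 124)
Output shape: (7, 108, 166, 125)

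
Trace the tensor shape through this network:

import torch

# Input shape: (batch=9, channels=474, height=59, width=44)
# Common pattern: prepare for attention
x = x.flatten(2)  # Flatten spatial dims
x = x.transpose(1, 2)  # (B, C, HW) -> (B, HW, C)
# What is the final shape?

Input shape: (9, 474, 59, 44)
  -> after flatten(2): (9, 474, 2596)
Output shape: (9, 2596, 474)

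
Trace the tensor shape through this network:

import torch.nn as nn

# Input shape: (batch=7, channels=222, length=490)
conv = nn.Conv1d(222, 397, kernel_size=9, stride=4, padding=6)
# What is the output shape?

Input shape: (7, 222, 490)
Output shape: (7, 397, 124)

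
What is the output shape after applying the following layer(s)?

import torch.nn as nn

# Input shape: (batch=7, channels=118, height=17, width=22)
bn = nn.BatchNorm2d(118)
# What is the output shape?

Input shape: (7, 118, 17, 22)
Output shape: (7, 118, 17, 22)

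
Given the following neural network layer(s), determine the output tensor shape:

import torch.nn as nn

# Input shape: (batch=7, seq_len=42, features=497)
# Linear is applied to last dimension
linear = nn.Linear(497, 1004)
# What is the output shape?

Input shape: (7, 42, 497)
Output shape: (7, 42, 1004)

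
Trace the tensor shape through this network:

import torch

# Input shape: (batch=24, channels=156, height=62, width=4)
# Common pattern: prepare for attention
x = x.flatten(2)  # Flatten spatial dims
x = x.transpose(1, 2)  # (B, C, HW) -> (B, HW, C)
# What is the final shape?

Input shape: (24, 156, 62, 4)
  -> after flatten(2): (24, 156, 248)
Output shape: (24, 248, 156)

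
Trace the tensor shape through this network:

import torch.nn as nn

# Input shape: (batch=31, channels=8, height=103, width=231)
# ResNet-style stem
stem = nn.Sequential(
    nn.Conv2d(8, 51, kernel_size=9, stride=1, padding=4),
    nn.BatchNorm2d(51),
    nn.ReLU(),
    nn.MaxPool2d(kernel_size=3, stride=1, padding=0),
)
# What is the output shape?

Input shape: (31, 8, 103, 231)
  -> after Conv2d 9x9 stride=1: (31, 51, 103, 231)
Output shape: (31, 51, 101, 229)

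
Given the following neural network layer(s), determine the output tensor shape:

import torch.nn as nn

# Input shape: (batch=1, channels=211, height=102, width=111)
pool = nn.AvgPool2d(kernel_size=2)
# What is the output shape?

Input shape: (1, 211, 102, 111)
Output shape: (1, 211, 51, 55)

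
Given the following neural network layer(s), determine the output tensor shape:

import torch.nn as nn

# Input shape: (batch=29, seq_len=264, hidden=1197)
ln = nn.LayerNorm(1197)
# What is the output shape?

Input shape: (29, 264, 1197)
Output shape: (29, 264, 1197)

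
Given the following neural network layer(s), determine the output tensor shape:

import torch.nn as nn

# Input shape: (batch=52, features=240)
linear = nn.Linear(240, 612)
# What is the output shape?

Input shape: (52, 240)
Output shape: (52, 612)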